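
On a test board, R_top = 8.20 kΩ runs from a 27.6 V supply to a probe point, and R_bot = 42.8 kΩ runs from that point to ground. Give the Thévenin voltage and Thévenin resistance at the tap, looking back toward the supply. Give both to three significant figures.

V_th = 23.2 V, R_th = 6.88 kΩ

V_th is the open-circuit tap voltage: 27.6 × 42.8/(8.20 + 42.8) = 23.2 V.
With the supply zeroed, R_top and R_bot appear in parallel from the tap: R_th = R_top‖R_bot = (8.20 × 42.8)/51.00 = 6.88 kΩ.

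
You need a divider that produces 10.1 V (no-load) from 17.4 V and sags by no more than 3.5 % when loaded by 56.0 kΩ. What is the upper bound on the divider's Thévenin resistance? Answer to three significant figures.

Loading drop = R_th/(R_th + R_L) ≤ 0.0350, so R_th ≤ R_L · ε/(1−ε) = 56.0 kΩ × 0.0350/0.9650 = 2.03 kΩ.
(Any R1, R2 with R2/(R1+R2) = 0.580 and R1‖R2 ≤ 2.03 kΩ will meet the spec.)

R_th ≤ 2.03 kΩ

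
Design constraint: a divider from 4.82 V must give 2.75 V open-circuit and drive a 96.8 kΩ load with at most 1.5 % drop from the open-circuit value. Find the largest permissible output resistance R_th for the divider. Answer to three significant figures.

R_th ≤ 1.47 kΩ

Loading drop = R_th/(R_th + R_L) ≤ 0.0150, so R_th ≤ R_L · ε/(1−ε) = 96.8 kΩ × 0.0150/0.9850 = 1.47 kΩ.
(Any R1, R2 with R2/(R1+R2) = 0.571 and R1‖R2 ≤ 1.47 kΩ will meet the spec.)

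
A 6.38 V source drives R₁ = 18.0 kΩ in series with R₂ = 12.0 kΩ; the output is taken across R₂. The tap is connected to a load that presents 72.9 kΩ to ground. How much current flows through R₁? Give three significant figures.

I ≈ 0.225 mA

R₂‖R_L = 10.30 kΩ, so the source sees R₁ + R₂‖R_L = 28.30 kΩ.
I = 6.38 V / 28.30 kΩ = 0.225 mA.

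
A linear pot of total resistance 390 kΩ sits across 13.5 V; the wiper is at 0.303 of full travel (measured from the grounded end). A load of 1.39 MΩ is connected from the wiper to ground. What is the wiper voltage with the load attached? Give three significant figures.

The wiper splits the pot into (1−α)R = 271.8 kΩ above and αR = 118.2 kΩ below.
Lower section ‖ load = 108.9 kΩ.
V_wiper = 13.5 × 108.9/(271.8 + 108.9) = 3.86 V.

V ≈ 3.86 V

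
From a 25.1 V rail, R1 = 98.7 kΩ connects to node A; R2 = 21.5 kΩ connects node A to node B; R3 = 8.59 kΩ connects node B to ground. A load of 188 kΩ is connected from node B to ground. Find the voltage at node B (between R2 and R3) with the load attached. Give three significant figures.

V ≈ 1.61 V

At node B, R3 is in parallel with the load: R3‖R_L = 8.215 kΩ.
Below node A the resistance is R2 + (R3‖R_L) = 29.71 kΩ, so V_A = 25.1 × 29.71/128.4 = 5.808 V.
Then V_B = V_A × (R3‖R_L)/(R2 + R3‖R_L) = 5.808 × 8.215/29.71 = 1.61 V.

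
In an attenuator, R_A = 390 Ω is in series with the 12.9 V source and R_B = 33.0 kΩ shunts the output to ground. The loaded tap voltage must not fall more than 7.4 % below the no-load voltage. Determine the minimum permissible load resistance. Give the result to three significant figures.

Output resistance R_th = R_A‖R_B = (390 × 33000)/33390 = 385.4 Ω.
The fractional drop is R_th/(R_th + R_L); requiring this ≤ 0.0740 gives R_L ≥ R_th(1/0.0740 − 1) = 385.4 × 12.51 = 4.82 kΩ.

R_L(min) ≈ 4.82 kΩ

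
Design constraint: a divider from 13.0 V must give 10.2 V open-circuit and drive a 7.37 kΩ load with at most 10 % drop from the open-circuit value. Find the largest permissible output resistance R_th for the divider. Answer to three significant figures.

Loading drop = R_th/(R_th + R_L) ≤ 0.100, so R_th ≤ R_L · ε/(1−ε) = 7.37 kΩ × 0.100/0.9000 = 819 Ω.
(Any R1, R2 with R2/(R1+R2) = 0.785 and R1‖R2 ≤ 819 Ω will meet the spec.)

R_th ≤ 819 Ω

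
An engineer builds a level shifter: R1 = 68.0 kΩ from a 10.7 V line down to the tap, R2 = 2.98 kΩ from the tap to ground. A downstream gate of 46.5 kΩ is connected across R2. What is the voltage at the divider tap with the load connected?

The load sits in parallel with R2: R2‖R_L = (2.98 × 46.5) / (2.98 + 46.5) = 2.801 kΩ.
V_out = 10.7 × 2.801 / (68.0 + 2.801) = 10.7 × 2.801/70.80 = 0.423 V.

V_out ≈ 0.423 V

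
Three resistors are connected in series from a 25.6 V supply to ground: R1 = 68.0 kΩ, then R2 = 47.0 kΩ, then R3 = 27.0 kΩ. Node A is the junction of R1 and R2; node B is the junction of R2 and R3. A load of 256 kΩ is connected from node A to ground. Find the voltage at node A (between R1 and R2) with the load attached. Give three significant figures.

Below node A the series string R2+R3 = 74.00 kΩ sits in parallel with the 256 kΩ load: 57.41 kΩ.
V_A = 25.6 × 57.41/(68.0 + 57.41) = 11.7 V.

V ≈ 11.7 V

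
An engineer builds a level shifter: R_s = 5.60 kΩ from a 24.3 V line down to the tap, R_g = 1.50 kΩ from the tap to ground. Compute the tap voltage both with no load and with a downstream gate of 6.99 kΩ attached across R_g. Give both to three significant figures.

Open-circuit: V = 24.3 × 1.50/(5.60 + 1.50) = 5.13 V.
With the load, R_g becomes R_g‖R_L = 1.235 kΩ, so V = 24.3 × 1.235/6.835 = 4.39 V.

Unloaded: 5.13 V; loaded: 4.39 V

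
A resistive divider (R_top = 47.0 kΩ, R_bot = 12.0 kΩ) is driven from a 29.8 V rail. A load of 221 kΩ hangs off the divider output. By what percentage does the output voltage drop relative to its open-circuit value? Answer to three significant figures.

4.15 %

The divider's output (Thévenin) resistance is R_top‖R_bot = 9.559 kΩ.
Fractional drop under load = R_th/(R_th + R_L) = 9.559 / (9.559 + 221) = 0.04146.
So the output falls by 4.15 %.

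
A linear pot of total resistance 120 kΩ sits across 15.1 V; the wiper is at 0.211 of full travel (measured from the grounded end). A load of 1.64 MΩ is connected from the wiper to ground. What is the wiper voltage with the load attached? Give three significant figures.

V ≈ 3.15 V

The wiper splits the pot into (1−α)R = 94.68 kΩ above and αR = 25.32 kΩ below.
Lower section ‖ load = 24.94 kΩ.
V_wiper = 15.1 × 24.94/(94.68 + 24.94) = 3.15 V.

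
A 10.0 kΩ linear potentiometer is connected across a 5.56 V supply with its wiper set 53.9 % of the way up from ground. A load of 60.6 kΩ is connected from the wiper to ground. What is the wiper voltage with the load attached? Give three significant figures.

The wiper splits the pot into (1−α)R = 4.610 kΩ above and αR = 5.390 kΩ below.
Lower section ‖ load = 4.950 kΩ.
V_wiper = 5.56 × 4.950/(4.610 + 4.950) = 2.88 V.

V ≈ 2.88 V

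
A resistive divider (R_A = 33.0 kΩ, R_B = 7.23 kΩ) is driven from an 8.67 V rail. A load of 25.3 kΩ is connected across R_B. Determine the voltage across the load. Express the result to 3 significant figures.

The load sits in parallel with R_B: R_B‖R_L = (7.23 × 25.3) / (7.23 + 25.3) = 5.623 kΩ.
V_out = 8.67 × 5.623 / (33.0 + 5.623) = 8.67 × 5.623/38.62 = 1.26 V.

V_out ≈ 1.26 V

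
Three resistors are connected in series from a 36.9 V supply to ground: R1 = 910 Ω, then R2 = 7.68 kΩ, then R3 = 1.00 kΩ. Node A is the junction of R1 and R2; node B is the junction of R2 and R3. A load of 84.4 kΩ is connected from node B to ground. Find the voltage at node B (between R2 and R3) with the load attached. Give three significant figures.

V ≈ 3.81 V

At node B, R3 is in parallel with the load: R3‖R_L = 988.3 Ω.
Below node A the resistance is R2 + (R3‖R_L) = 8668 Ω, so V_A = 36.9 × 8668/9578 = 33.39 V.
Then V_B = V_A × (R3‖R_L)/(R2 + R3‖R_L) = 33.39 × 988.3/8668 = 3.81 V.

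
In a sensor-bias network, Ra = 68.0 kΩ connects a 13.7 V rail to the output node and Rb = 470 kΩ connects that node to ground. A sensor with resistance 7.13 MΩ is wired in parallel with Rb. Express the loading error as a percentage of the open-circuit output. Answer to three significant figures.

The divider's output (Thévenin) resistance is Ra‖Rb = 59.41 kΩ.
Fractional drop under load = R_th/(R_th + R_L) = 59.41 / (59.41 + 7130) = 0.008263.
So the output falls by 0.826 %.

0.826 %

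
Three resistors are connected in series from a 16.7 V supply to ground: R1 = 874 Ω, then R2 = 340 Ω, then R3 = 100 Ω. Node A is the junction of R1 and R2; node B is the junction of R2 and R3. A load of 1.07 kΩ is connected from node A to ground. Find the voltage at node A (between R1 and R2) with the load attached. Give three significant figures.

Below node A the series string R2+R3 = 440.0 Ω sits in parallel with the 1070 Ω load: 311.8 Ω.
V_A = 16.7 × 311.8/(874 + 311.8) = 4.39 V.

V ≈ 4.39 V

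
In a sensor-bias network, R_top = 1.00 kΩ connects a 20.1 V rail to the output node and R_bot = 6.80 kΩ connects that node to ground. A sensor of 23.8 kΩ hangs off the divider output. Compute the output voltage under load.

The load sits in parallel with R_bot: R_bot‖R_L = (6.80 × 23.8) / (6.80 + 23.8) = 5.289 kΩ.
V_out = 20.1 × 5.289 / (1.00 + 5.289) = 20.1 × 5.289/6.289 = 16.9 V.
(Unloaded it would have been 17.5 V.)

V_out ≈ 16.9 V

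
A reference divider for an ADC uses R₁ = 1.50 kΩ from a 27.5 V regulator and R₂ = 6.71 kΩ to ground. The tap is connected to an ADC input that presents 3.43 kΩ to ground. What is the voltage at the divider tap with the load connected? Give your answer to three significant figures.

The load sits in parallel with R₂: R₂‖R_L = (6.71 × 3.43) / (6.71 + 3.43) = 2.270 kΩ.
V_out = 27.5 × 2.270 / (1.50 + 2.270) = 27.5 × 2.270/3.770 = 16.6 V.

V_out ≈ 16.6 V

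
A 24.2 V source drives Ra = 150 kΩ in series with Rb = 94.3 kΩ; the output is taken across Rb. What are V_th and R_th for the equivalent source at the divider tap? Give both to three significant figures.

V_th is the open-circuit tap voltage: 24.2 × 94.3/(150 + 94.3) = 9.34 V.
With the supply zeroed, Ra and Rb appear in parallel from the tap: R_th = Ra‖Rb = (150 × 94.3)/244.3 = 57.9 kΩ.

V_th = 9.34 V, R_th = 57.9 kΩ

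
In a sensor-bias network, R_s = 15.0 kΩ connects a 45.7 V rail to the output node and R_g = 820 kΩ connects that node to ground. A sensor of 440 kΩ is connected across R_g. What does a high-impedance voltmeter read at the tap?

The load sits in parallel with R_g: R_g‖R_L = (820 × 440) / (820 + 440) = 286.3 kΩ.
V_out = 45.7 × 286.3 / (15.0 + 286.3) = 45.7 × 286.3/301.3 = 43.4 V.

V_out ≈ 43.4 V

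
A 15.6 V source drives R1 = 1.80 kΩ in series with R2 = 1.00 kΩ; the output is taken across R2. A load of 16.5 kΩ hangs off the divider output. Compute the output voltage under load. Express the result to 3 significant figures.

V_out ≈ 5.36 V

The load sits in parallel with R2: R2‖R_L = (1.00 × 16.5) / (1.00 + 16.5) = 0.9429 kΩ.
V_out = 15.6 × 0.9429 / (1.80 + 0.9429) = 15.6 × 0.9429/2.743 = 5.36 V.
(Unloaded it would have been 5.57 V.)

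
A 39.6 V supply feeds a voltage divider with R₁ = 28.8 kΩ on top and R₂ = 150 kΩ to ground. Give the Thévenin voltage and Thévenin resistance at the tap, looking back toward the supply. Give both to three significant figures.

V_th = 33.2 V, R_th = 24.2 kΩ

V_th is the open-circuit tap voltage: 39.6 × 150/(28.8 + 150) = 33.2 V.
With the supply zeroed, R₁ and R₂ appear in parallel from the tap: R_th = R₁‖R₂ = (28.8 × 150)/178.8 = 24.2 kΩ.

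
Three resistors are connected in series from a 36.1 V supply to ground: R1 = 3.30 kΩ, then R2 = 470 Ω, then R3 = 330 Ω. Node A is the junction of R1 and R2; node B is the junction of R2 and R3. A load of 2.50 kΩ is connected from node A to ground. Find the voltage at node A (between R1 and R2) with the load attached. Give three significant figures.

V ≈ 5.60 V

Below node A the series string R2+R3 = 800.0 Ω sits in parallel with the 2500 Ω load: 606.1 Ω.
V_A = 36.1 × 606.1/(3300 + 606.1) = 5.60 V.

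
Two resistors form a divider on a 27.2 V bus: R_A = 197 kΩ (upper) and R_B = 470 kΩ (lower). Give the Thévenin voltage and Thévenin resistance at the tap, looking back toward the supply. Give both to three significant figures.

V_th is the open-circuit tap voltage: 27.2 × 470/(197 + 470) = 19.2 V.
With the supply zeroed, R_A and R_B appear in parallel from the tap: R_th = R_A‖R_B = (197 × 470)/667.0 = 139 kΩ.

V_th = 19.2 V, R_th = 139 kΩ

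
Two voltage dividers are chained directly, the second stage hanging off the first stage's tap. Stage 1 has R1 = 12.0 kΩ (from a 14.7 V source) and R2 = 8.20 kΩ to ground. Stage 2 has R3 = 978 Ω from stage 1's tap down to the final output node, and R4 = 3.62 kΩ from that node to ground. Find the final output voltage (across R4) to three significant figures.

V_out ≈ 2.28 V

Stage 2 presents R3+R4 = 4598 Ω as a load on stage 1's tap.
Stage 1's lower leg becomes R2‖(R3+R4) = 2946 Ω, so V_mid = 14.7 × 2946/14950 = 2.898 V.
Stage 2 is itself unloaded: V_out = V_mid × R4/(R3+R4) = 2.898 × 3620/4598 = 2.28 V.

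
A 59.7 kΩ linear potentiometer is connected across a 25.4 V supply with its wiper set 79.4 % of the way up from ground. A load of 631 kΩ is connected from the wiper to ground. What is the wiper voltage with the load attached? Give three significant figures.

The wiper splits the pot into (1−α)R = 12.30 kΩ above and αR = 47.40 kΩ below.
Lower section ‖ load = 44.09 kΩ.
V_wiper = 25.4 × 44.09/(12.30 + 44.09) = 19.9 V.

V ≈ 19.9 V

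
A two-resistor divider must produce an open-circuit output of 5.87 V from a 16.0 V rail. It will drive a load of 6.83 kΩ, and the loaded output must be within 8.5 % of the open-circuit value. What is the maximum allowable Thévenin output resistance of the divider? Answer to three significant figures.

R_th ≤ 634 Ω

Loading drop = R_th/(R_th + R_L) ≤ 0.0850, so R_th ≤ R_L · ε/(1−ε) = 6.83 kΩ × 0.0850/0.9150 = 634 Ω.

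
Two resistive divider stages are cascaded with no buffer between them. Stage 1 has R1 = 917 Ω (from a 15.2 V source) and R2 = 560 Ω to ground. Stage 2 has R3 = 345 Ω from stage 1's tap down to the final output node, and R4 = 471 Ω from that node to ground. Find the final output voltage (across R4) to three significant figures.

V_out ≈ 2.33 V

Stage 2 presents R3+R4 = 816.0 Ω as a load on stage 1's tap.
Stage 1's lower leg becomes R2‖(R3+R4) = 332.1 Ω, so V_mid = 15.2 × 332.1/1249 = 4.041 V.
Stage 2 is itself unloaded: V_out = V_mid × R4/(R3+R4) = 4.041 × 471/816.0 = 2.33 V.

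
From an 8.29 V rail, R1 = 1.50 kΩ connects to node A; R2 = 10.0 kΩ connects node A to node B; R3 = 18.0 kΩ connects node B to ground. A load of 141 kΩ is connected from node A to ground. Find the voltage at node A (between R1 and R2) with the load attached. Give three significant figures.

V ≈ 7.79 V

Below node A the series string R2+R3 = 28.00 kΩ sits in parallel with the 141 kΩ load: 23.36 kΩ.
V_A = 8.29 × 23.36/(1.50 + 23.36) = 7.79 V.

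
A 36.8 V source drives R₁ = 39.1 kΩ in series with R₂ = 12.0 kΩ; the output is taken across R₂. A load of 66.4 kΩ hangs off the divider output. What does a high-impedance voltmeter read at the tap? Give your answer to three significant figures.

V_out ≈ 7.59 V

The load sits in parallel with R₂: R₂‖R_L = (12.0 × 66.4) / (12.0 + 66.4) = 10.16 kΩ.
V_out = 36.8 × 10.16 / (39.1 + 10.16) = 36.8 × 10.16/49.26 = 7.59 V.
(Unloaded it would have been 8.64 V.)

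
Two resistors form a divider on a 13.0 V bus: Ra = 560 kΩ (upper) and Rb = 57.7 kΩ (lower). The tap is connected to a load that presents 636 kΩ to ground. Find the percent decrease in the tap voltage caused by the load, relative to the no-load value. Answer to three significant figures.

The divider's output (Thévenin) resistance is Ra‖Rb = 52.31 kΩ.
Fractional drop under load = R_th/(R_th + R_L) = 52.31 / (52.31 + 636) = 0.07600.
So the output falls by 7.60 %.

7.60 %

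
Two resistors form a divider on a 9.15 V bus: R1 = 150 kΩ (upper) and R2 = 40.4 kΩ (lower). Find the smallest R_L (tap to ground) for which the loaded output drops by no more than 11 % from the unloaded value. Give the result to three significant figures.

Output resistance R_th = R1‖R2 = (150 × 40.4)/190.4 = 31.83 kΩ.
The fractional drop is R_th/(R_th + R_L); requiring this ≤ 0.110 gives R_L ≥ R_th(1/0.110 − 1) = 31.83 × 8.091 = 258 kΩ.

R_L(min) ≈ 258 kΩ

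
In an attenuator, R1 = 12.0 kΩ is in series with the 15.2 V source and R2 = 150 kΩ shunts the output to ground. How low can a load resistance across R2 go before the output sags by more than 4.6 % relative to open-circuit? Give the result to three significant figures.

R_L(min) ≈ 230 kΩ

Output resistance R_th = R1‖R2 = (12.0 × 150)/162.0 = 11.11 kΩ.
The fractional drop is R_th/(R_th + R_L); requiring this ≤ 0.0460 gives R_L ≥ R_th(1/0.0460 − 1) = 11.11 × 20.74 = 230 kΩ.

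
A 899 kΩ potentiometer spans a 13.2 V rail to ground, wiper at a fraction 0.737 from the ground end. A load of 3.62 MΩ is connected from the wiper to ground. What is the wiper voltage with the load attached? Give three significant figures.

V ≈ 9.28 V

The wiper splits the pot into (1−α)R = 236.4 kΩ above and αR = 662.6 kΩ below.
Lower section ‖ load = 560.1 kΩ.
V_wiper = 13.2 × 560.1/(236.4 + 560.1) = 9.28 V.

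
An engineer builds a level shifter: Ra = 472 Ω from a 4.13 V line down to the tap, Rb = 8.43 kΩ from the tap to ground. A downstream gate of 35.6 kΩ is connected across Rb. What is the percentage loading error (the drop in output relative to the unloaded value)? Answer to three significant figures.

The divider's output (Thévenin) resistance is Ra‖Rb = 447.0 Ω.
Fractional drop under load = R_th/(R_th + R_L) = 447.0 / (447.0 + 35600) = 0.01240.
So the output falls by 1.24 %.

1.24 %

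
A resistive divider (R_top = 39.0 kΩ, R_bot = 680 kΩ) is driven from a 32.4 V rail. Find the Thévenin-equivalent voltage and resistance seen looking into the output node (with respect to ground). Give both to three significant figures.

V_th is the open-circuit tap voltage: 32.4 × 680/(39.0 + 680) = 30.6 V.
With the supply zeroed, R_top and R_bot appear in parallel from the tap: R_th = R_top‖R_bot = (39.0 × 680)/719.0 = 36.9 kΩ.

V_th = 30.6 V, R_th = 36.9 kΩ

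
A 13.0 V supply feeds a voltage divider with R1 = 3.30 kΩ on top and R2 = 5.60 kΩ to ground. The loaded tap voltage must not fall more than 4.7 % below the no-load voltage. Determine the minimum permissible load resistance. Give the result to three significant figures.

Output resistance R_th = R1‖R2 = (3.30 × 5.60)/8.900 = 2.076 kΩ.
The fractional drop is R_th/(R_th + R_L); requiring this ≤ 0.0470 gives R_L ≥ R_th(1/0.0470 − 1) = 2.076 × 20.28 = 42.1 kΩ.

R_L(min) ≈ 42.1 kΩ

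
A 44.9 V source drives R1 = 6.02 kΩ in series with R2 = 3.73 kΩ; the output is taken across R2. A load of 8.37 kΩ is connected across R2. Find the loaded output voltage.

V_out ≈ 13.5 V

The load sits in parallel with R2: R2‖R_L = (3.73 × 8.37) / (3.73 + 8.37) = 2.580 kΩ.
V_out = 44.9 × 2.580 / (6.02 + 2.580) = 44.9 × 2.580/8.600 = 13.5 V.
(Unloaded it would have been 17.2 V.)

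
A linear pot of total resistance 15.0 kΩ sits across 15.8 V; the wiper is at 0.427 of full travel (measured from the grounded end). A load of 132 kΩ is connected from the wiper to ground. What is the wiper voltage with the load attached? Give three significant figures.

The wiper splits the pot into (1−α)R = 8.595 kΩ above and αR = 6.405 kΩ below.
Lower section ‖ load = 6.109 kΩ.
V_wiper = 15.8 × 6.109/(8.595 + 6.109) = 6.56 V.

V ≈ 6.56 V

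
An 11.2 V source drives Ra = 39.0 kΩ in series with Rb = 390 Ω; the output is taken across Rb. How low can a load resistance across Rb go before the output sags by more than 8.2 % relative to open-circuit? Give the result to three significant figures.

R_L(min) ≈ 4.32 kΩ

Output resistance R_th = Ra‖Rb = (39000 × 390)/39390 = 386.1 Ω.
The fractional drop is R_th/(R_th + R_L); requiring this ≤ 0.0820 gives R_L ≥ R_th(1/0.0820 − 1) = 386.1 × 11.20 = 4.32 kΩ.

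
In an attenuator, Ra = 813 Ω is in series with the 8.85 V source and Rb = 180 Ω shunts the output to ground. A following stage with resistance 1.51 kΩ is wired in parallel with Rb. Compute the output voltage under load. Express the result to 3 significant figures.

The load sits in parallel with Rb: Rb‖R_L = (180 × 1510) / (180 + 1510) = 160.8 Ω.
V_out = 8.85 × 160.8 / (813 + 160.8) = 8.85 × 160.8/973.8 = 1.46 V.
(Unloaded it would have been 1.60 V.)

V_out ≈ 1.46 V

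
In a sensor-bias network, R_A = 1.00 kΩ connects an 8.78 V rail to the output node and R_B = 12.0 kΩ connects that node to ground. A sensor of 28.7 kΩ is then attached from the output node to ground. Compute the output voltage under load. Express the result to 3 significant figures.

The load sits in parallel with R_B: R_B‖R_L = (12.0 × 28.7) / (12.0 + 28.7) = 8.462 kΩ.
V_out = 8.78 × 8.462 / (1.00 + 8.462) = 8.78 × 8.462/9.462 = 7.85 V.

V_out ≈ 7.85 V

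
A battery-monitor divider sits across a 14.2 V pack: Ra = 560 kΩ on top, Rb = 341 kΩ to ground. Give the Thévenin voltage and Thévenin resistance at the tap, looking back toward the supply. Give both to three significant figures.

V_th is the open-circuit tap voltage: 14.2 × 341/(560 + 341) = 5.37 V.
With the supply zeroed, Ra and Rb appear in parallel from the tap: R_th = Ra‖Rb = (560 × 341)/901.0 = 212 kΩ.

V_th = 5.37 V, R_th = 212 kΩ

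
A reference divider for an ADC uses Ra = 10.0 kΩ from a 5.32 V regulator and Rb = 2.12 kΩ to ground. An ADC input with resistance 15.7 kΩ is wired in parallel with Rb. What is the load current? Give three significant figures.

Rb‖R_L = 1.868 kΩ; V_out = 5.32 × 1.868/11.87 = 0.8373 V.
I_L = V_out / R_L = 0.8373 / 15.7 kΩ = 0.0533 mA.

I_L ≈ 0.0533 mA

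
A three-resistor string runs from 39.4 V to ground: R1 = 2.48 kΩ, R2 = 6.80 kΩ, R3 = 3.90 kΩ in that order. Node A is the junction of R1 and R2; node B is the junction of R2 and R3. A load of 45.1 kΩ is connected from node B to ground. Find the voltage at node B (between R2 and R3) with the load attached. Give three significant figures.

At node B, R3 is in parallel with the load: R3‖R_L = 3.590 kΩ.
Below node A the resistance is R2 + (R3‖R_L) = 10.39 kΩ, so V_A = 39.4 × 10.39/12.87 = 31.81 V.
Then V_B = V_A × (R3‖R_L)/(R2 + R3‖R_L) = 31.81 × 3.590/10.39 = 11.0 V.

V ≈ 11.0 V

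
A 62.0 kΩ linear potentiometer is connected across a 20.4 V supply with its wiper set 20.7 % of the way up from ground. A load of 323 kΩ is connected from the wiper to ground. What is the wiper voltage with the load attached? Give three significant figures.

V ≈ 4.09 V

The wiper splits the pot into (1−α)R = 49.17 kΩ above and αR = 12.83 kΩ below.
Lower section ‖ load = 12.34 kΩ.
V_wiper = 20.4 × 12.34/(49.17 + 12.34) = 4.09 V.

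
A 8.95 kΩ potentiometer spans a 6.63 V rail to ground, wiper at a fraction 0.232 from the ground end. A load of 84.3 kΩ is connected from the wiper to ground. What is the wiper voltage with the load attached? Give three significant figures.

The wiper splits the pot into (1−α)R = 6.874 kΩ above and αR = 2.076 kΩ below.
Lower section ‖ load = 2.026 kΩ.
V_wiper = 6.63 × 2.026/(6.874 + 2.026) = 1.51 V.

V ≈ 1.51 V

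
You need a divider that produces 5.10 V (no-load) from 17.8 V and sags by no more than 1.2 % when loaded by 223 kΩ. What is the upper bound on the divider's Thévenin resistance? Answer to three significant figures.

R_th ≤ 2.71 kΩ

Loading drop = R_th/(R_th + R_L) ≤ 0.0120, so R_th ≤ R_L · ε/(1−ε) = 223 kΩ × 0.0120/0.9880 = 2.71 kΩ.
(Any R1, R2 with R2/(R1+R2) = 0.287 and R1‖R2 ≤ 2.71 kΩ will meet the spec.)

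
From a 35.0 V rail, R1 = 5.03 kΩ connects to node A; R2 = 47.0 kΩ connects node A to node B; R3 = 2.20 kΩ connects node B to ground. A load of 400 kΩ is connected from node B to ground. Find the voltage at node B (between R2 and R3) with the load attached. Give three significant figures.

V ≈ 1.41 V

At node B, R3 is in parallel with the load: R3‖R_L = 2.188 kΩ.
Below node A the resistance is R2 + (R3‖R_L) = 49.19 kΩ, so V_A = 35.0 × 49.19/54.22 = 31.75 V.
Then V_B = V_A × (R3‖R_L)/(R2 + R3‖R_L) = 31.75 × 2.188/49.19 = 1.41 V.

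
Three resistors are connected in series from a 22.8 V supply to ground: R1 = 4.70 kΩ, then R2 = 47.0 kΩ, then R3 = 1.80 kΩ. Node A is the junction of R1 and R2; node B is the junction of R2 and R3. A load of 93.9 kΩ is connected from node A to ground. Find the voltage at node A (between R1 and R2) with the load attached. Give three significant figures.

V ≈ 19.9 V

Below node A the series string R2+R3 = 48.80 kΩ sits in parallel with the 93.9 kΩ load: 32.11 kΩ.
V_A = 22.8 × 32.11/(4.70 + 32.11) = 19.9 V.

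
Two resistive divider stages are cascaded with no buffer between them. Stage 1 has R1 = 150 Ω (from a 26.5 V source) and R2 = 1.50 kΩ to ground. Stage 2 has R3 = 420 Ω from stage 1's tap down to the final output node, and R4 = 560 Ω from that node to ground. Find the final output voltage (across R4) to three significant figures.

V_out ≈ 12.1 V

Stage 2 presents R3+R4 = 980.0 Ω as a load on stage 1's tap.
Stage 1's lower leg becomes R2‖(R3+R4) = 592.7 Ω, so V_mid = 26.5 × 592.7/742.7 = 21.15 V.
Stage 2 is itself unloaded: V_out = V_mid × R4/(R3+R4) = 21.15 × 560/980.0 = 12.1 V.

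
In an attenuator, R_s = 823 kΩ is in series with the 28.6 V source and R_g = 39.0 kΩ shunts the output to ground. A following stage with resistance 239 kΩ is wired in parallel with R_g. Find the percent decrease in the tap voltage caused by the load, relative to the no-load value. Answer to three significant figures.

Unloaded V = 28.6 × 39.0/862.0 = 1.2940 V.
Loaded: R_g‖R_L = 33.53 kΩ, giving V = 28.6 × 33.53/856.5 = 1.1195 V.
Drop = (1.2940 − 1.1195) / 1.2940 = 13.5 %.

13.5 %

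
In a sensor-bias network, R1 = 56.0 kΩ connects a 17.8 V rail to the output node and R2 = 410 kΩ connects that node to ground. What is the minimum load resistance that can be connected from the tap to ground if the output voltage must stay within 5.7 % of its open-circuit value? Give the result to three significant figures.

Output resistance R_th = R1‖R2 = (56.0 × 410)/466.0 = 49.27 kΩ.
The fractional drop is R_th/(R_th + R_L); requiring this ≤ 0.0570 gives R_L ≥ R_th(1/0.0570 − 1) = 49.27 × 16.54 = 815 kΩ.

R_L(min) ≈ 815 kΩ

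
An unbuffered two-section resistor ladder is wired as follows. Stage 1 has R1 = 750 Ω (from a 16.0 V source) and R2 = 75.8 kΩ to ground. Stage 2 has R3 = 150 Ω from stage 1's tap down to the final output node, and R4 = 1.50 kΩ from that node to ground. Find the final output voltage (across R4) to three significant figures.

V_out ≈ 9.93 V

Stage 2 presents R3+R4 = 1650 Ω as a load on stage 1's tap.
Stage 1's lower leg becomes R2‖(R3+R4) = 1615 Ω, so V_mid = 16.0 × 1615/2365 = 10.93 V.
Stage 2 is itself unloaded: V_out = V_mid × R4/(R3+R4) = 10.93 × 1500/1650 = 9.93 V.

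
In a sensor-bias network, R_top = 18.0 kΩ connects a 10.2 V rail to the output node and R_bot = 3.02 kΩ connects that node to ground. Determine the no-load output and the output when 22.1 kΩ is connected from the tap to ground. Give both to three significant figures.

Open-circuit: V = 10.2 × 3.02/(18.0 + 3.02) = 1.47 V.
With the load, R_bot becomes R_bot‖R_L = 2.657 kΩ, so V = 10.2 × 2.657/20.66 = 1.31 V.

Unloaded: 1.47 V; loaded: 1.31 V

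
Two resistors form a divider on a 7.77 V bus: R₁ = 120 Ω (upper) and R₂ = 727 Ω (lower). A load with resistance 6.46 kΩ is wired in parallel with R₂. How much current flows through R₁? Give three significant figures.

I ≈ 10.0 mA

R₂‖R_L = 653.5 Ω, so the source sees R₁ + R₂‖R_L = 773.5 Ω.
I = 7.77 V / 773.5 Ω = 10.0 mA.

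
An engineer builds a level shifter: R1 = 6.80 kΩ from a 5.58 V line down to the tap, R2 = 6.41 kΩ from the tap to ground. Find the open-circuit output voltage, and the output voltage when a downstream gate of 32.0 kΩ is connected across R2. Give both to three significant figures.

Open-circuit: V = 5.58 × 6.41/(6.80 + 6.41) = 2.71 V.
With the load, R2 becomes R2‖R_L = 5.340 kΩ, so V = 5.58 × 5.340/12.14 = 2.45 V.

Unloaded: 2.71 V; loaded: 2.45 V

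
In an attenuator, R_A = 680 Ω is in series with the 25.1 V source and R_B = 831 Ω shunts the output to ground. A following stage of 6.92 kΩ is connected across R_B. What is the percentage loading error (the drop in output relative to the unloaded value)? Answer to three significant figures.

The divider's output (Thévenin) resistance is R_A‖R_B = 374.0 Ω.
Fractional drop under load = R_th/(R_th + R_L) = 374.0 / (374.0 + 6920) = 0.05127.
So the output falls by 5.13 %.

5.13 %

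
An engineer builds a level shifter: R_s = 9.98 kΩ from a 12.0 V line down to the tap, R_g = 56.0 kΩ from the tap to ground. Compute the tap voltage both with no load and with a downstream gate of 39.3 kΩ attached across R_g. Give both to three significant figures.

Open-circuit: V = 12.0 × 56.0/(9.98 + 56.0) = 10.2 V.
With the load, R_g becomes R_g‖R_L = 23.09 kΩ, so V = 12.0 × 23.09/33.07 = 8.38 V.

Unloaded: 10.2 V; loaded: 8.38 V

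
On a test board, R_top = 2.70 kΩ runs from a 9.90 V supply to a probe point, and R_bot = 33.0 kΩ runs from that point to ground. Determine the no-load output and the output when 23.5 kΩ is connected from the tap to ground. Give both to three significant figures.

Unloaded: 9.15 V; loaded: 8.27 V

Open-circuit: V = 9.90 × 33.0/(2.70 + 33.0) = 9.15 V.
With the load, R_bot becomes R_bot‖R_L = 13.73 kΩ, so V = 9.90 × 13.73/16.43 = 8.27 V.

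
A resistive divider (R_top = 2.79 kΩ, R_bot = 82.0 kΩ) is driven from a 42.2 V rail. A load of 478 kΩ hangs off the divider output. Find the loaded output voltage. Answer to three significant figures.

The load sits in parallel with R_bot: R_bot‖R_L = (82.0 × 478) / (82.0 + 478) = 69.99 kΩ.
V_out = 42.2 × 69.99 / (2.79 + 69.99) = 42.2 × 69.99/72.78 = 40.6 V.
(Unloaded it would have been 40.8 V.)

V_out ≈ 40.6 V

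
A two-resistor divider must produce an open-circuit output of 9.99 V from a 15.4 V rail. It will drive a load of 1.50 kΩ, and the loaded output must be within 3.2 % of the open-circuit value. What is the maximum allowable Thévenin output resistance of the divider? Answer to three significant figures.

Loading drop = R_th/(R_th + R_L) ≤ 0.0320, so R_th ≤ R_L · ε/(1−ε) = 1.50 kΩ × 0.0320/0.9680 = 49.6 Ω.
(Any R1, R2 with R2/(R1+R2) = 0.649 and R1‖R2 ≤ 49.6 Ω will meet the spec.)

R_th ≤ 49.6 Ω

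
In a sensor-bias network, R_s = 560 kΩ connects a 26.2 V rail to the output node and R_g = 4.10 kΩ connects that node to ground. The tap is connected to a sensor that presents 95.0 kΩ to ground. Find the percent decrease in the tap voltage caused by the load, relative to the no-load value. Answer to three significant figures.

The divider's output (Thévenin) resistance is R_s‖R_g = 4.070 kΩ.
Fractional drop under load = R_th/(R_th + R_L) = 4.070 / (4.070 + 95.0) = 0.04108.
So the output falls by 4.11 %.

4.11 %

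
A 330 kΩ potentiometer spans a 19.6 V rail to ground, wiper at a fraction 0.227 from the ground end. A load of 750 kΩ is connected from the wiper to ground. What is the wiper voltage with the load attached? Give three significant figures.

The wiper splits the pot into (1−α)R = 255.1 kΩ above and αR = 74.91 kΩ below.
Lower section ‖ load = 68.11 kΩ.
V_wiper = 19.6 × 68.11/(255.1 + 68.11) = 4.13 V.

V ≈ 4.13 V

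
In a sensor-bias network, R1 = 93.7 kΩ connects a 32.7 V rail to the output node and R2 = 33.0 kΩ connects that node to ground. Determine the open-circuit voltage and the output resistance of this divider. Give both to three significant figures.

V_th = 8.52 V, R_th = 24.4 kΩ

V_th is the open-circuit tap voltage: 32.7 × 33.0/(93.7 + 33.0) = 8.52 V.
With the supply zeroed, R1 and R2 appear in parallel from the tap: R_th = R1‖R2 = (93.7 × 33.0)/126.7 = 24.4 kΩ.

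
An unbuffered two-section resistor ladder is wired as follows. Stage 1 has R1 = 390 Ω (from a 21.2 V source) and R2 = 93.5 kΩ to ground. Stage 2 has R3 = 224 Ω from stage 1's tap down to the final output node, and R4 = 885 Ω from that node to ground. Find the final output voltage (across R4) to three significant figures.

Stage 2 presents R3+R4 = 1109 Ω as a load on stage 1's tap.
Stage 1's lower leg becomes R2‖(R3+R4) = 1096 Ω, so V_mid = 21.2 × 1096/1486 = 15.64 V.
Stage 2 is itself unloaded: V_out = V_mid × R4/(R3+R4) = 15.64 × 885/1109 = 12.5 V.

V_out ≈ 12.5 V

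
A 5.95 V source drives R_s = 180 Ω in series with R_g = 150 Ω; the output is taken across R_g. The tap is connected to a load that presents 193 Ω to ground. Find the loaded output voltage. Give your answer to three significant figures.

The load sits in parallel with R_g: R_g‖R_L = (150 × 193) / (150 + 193) = 84.40 Ω.
V_out = 5.95 × 84.40 / (180 + 84.40) = 5.95 × 84.40/264.4 = 1.90 V.
(Unloaded it would have been 2.70 V.)

V_out ≈ 1.90 V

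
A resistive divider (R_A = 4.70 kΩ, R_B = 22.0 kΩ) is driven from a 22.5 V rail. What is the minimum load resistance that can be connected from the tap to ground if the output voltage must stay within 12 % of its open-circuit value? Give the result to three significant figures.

R_L(min) ≈ 28.4 kΩ

Output resistance R_th = R_A‖R_B = (4.70 × 22.0)/26.70 = 3.873 kΩ.
The fractional drop is R_th/(R_th + R_L); requiring this ≤ 0.120 gives R_L ≥ R_th(1/0.120 − 1) = 3.873 × 7.333 = 28.4 kΩ.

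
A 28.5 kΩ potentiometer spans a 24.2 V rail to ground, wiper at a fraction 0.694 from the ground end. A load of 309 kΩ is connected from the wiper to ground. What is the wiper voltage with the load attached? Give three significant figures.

The wiper splits the pot into (1−α)R = 8.721 kΩ above and αR = 19.78 kΩ below.
Lower section ‖ load = 18.59 kΩ.
V_wiper = 24.2 × 18.59/(8.721 + 18.59) = 16.5 V.

V ≈ 16.5 V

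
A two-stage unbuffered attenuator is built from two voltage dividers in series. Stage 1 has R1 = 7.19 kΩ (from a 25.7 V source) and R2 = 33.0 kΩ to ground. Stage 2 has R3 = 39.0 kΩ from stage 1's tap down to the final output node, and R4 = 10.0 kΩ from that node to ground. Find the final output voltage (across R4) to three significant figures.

Stage 2 presents R3+R4 = 49.00 kΩ as a load on stage 1's tap.
Stage 1's lower leg becomes R2‖(R3+R4) = 19.72 kΩ, so V_mid = 25.7 × 19.72/26.91 = 18.83 V.
Stage 2 is itself unloaded: V_out = V_mid × R4/(R3+R4) = 18.83 × 10.0/49.00 = 3.84 V.

V_out ≈ 3.84 V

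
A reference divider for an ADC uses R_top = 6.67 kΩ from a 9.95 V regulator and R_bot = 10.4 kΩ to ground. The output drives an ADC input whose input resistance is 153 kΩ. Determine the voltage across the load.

V_out ≈ 5.91 V

The load sits in parallel with R_bot: R_bot‖R_L = (10.4 × 153) / (10.4 + 153) = 9.738 kΩ.
V_out = 9.95 × 9.738 / (6.67 + 9.738) = 9.95 × 9.738/16.41 = 5.91 V.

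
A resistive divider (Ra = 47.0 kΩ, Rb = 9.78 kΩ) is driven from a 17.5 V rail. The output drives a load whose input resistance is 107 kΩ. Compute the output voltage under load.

The load sits in parallel with Rb: Rb‖R_L = (9.78 × 107) / (9.78 + 107) = 8.961 kΩ.
V_out = 17.5 × 8.961 / (47.0 + 8.961) = 17.5 × 8.961/55.96 = 2.80 V.

V_out ≈ 2.80 V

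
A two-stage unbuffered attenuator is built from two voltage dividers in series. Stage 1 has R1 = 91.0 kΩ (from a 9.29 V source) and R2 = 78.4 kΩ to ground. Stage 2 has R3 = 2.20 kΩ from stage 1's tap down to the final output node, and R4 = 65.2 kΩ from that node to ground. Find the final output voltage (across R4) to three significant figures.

Stage 2 presents R3+R4 = 67.40 kΩ as a load on stage 1's tap.
Stage 1's lower leg becomes R2‖(R3+R4) = 36.24 kΩ, so V_mid = 9.29 × 36.24/127.2 = 2.646 V.
Stage 2 is itself unloaded: V_out = V_mid × R4/(R3+R4) = 2.646 × 65.2/67.40 = 2.56 V.

V_out ≈ 2.56 V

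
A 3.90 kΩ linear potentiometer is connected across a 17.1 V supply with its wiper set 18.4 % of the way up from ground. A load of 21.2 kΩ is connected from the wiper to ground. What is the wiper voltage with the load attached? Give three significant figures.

The wiper splits the pot into (1−α)R = 3182 Ω above and αR = 717.6 Ω below.
Lower section ‖ load = 694.1 Ω.
V_wiper = 17.1 × 694.1/(3182 + 694.1) = 3.06 V.

V ≈ 3.06 V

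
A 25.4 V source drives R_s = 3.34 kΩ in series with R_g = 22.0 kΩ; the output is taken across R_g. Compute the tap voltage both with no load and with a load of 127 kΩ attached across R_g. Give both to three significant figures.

Unloaded: 22.1 V; loaded: 21.6 V

Open-circuit: V = 25.4 × 22.0/(3.34 + 22.0) = 22.1 V.
With the load, R_g becomes R_g‖R_L = 18.75 kΩ, so V = 25.4 × 18.75/22.09 = 21.6 V.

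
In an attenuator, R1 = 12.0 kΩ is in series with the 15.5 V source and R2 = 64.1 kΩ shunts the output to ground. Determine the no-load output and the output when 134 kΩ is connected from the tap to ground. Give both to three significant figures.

Unloaded: 13.1 V; loaded: 12.1 V

Open-circuit: V = 15.5 × 64.1/(12.0 + 64.1) = 13.1 V.
With the load, R2 becomes R2‖R_L = 43.36 kΩ, so V = 15.5 × 43.36/55.36 = 12.1 V.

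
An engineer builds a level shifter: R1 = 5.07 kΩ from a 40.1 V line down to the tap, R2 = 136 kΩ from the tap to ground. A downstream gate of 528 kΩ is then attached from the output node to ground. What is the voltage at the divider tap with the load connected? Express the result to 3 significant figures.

The load sits in parallel with R2: R2‖R_L = (136 × 528) / (136 + 528) = 108.1 kΩ.
V_out = 40.1 × 108.1 / (5.07 + 108.1) = 40.1 × 108.1/113.2 = 38.3 V.

V_out ≈ 38.3 V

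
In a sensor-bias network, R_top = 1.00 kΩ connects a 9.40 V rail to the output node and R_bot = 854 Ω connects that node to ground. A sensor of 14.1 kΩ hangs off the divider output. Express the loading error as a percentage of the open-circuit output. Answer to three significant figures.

3.16 %

The divider's output (Thévenin) resistance is R_top‖R_bot = 460.6 Ω.
Fractional drop under load = R_th/(R_th + R_L) = 460.6 / (460.6 + 14100) = 0.03164.
So the output falls by 3.16 %.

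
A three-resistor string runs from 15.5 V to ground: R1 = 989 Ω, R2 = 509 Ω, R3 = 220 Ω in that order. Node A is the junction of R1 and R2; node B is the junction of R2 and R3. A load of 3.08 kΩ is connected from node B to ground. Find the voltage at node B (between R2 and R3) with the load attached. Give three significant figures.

V ≈ 1.87 V

At node B, R3 is in parallel with the load: R3‖R_L = 205.3 Ω.
Below node A the resistance is R2 + (R3‖R_L) = 714.3 Ω, so V_A = 15.5 × 714.3/1703 = 6.500 V.
Then V_B = V_A × (R3‖R_L)/(R2 + R3‖R_L) = 6.500 × 205.3/714.3 = 1.87 V.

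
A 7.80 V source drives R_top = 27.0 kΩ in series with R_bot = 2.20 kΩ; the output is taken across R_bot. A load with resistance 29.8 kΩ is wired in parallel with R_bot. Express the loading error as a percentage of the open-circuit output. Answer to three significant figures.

6.39 %

The divider's output (Thévenin) resistance is R_top‖R_bot = 2.034 kΩ.
Fractional drop under load = R_th/(R_th + R_L) = 2.034 / (2.034 + 29.8) = 0.06390.
So the output falls by 6.39 %.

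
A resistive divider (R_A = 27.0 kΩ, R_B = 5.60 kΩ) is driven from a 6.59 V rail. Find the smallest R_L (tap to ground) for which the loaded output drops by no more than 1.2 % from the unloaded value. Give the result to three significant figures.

Output resistance R_th = R_A‖R_B = (27.0 × 5.60)/32.60 = 4.638 kΩ.
The fractional drop is R_th/(R_th + R_L); requiring this ≤ 0.0120 gives R_L ≥ R_th(1/0.0120 − 1) = 4.638 × 82.33 = 382 kΩ.

R_L(min) ≈ 382 kΩ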